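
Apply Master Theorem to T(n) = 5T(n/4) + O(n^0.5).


a=5, b=4, c=0.5. log_4(5)=1.161 > c=0.5. Case 1: O(n^log_b(a)) = O(n^1.161)
Complexity: O(n^1.161)


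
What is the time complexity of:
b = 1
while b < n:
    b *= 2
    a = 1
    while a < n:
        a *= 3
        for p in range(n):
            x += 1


Per nesting level: O(log n) * O(log n) * O(n) = O(n (log n)^2)
Complexity: O(n (log n)^2)


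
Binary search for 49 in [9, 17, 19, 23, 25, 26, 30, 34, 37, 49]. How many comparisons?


Search for 49:
[0,9] mid=4 arr[4]=25
[5,9] mid=7 arr[7]=34
[8,9] mid=8 arr[8]=37
[9,9] mid=9 arr[9]=49
Total: 4 comparisons


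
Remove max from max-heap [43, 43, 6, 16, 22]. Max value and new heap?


Max = 43
Replace root with last, heapify down
Resulting heap: [43, 22, 6, 16]


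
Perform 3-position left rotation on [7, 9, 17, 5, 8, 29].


Left rotate by 3: [5, 8, 29, 7, 9, 17]


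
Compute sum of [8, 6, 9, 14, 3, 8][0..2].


Prefix sums: [0, 8, 14, 23, 37, 40, 48]
Sum[0..2] = prefix[3] - prefix[0] = 23 - 0 = 23


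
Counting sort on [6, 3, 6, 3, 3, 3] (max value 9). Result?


Count array: [0, 0, 0, 4, 0, 0, 2, 0, 0, 0]
Reconstruct: [3, 3, 3, 3, 6, 6]


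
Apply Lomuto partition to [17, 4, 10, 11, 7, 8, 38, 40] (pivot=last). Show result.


Elements <= 40 go left of pivot.
Result: [17, 4, 10, 11, 7, 8, 38, 40], pivot at index 7


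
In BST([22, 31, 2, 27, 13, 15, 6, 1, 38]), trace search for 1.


BST root = 22
Search for 1: compare at each node
Path: [22, 2, 1]


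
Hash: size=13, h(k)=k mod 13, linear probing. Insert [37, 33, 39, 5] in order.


Insertions: 37->slot 11; 33->slot 7; 39->slot 0; 5->slot 5
Table: [39, None, None, None, None, 5, None, 33, None, None, None, 37, None]


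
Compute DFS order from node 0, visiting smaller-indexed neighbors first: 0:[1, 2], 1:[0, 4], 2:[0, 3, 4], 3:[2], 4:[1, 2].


DFS stack-based: start with [0]
Visit order: [0, 1, 4, 2, 3]


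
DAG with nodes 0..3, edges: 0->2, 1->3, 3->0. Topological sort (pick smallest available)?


Kahn's algorithm, process smallest node first
Order: [1, 3, 0, 2]


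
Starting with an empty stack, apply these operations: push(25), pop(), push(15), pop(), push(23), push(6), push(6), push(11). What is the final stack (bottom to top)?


push(25) -> [25]
pop() returns 25 -> []
push(15) -> [15]
pop() returns 15 -> []
push(23) -> [23]
push(6) -> [23, 6]
push(6) -> [23, 6, 6]
push(11) -> [23, 6, 6, 11]
Final stack (bottom to top): [23, 6, 6, 11]


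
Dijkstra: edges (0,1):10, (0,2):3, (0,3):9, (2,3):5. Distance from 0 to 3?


Dijkstra from 0:
Distances: {0: 0, 1: 10, 2: 3, 3: 8}
Shortest distance to 3 = 8, path = [0, 2, 3]


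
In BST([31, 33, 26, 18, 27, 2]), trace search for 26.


BST root = 31
Search for 26: compare at each node
Path: [31, 26]


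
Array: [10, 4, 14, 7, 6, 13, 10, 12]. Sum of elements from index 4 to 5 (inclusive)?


Prefix sums: [0, 10, 14, 28, 35, 41, 54, 64, 76]
Sum[4..5] = prefix[6] - prefix[4] = 54 - 35 = 19


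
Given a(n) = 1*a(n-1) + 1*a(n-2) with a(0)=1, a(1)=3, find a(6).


Build bottom-up:
...a(4)=11, a(5)=18, a(6)=1*18+1*11=29


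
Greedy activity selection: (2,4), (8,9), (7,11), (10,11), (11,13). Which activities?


Greedy: pick earliest-ending, then skip overlaps.
Selected (4 activities): [(2, 4), (8, 9), (10, 11), (11, 13)]


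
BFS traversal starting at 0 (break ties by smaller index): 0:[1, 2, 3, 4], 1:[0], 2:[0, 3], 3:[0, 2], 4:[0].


BFS queue: start with [0]
Visit order: [0, 1, 2, 3, 4]


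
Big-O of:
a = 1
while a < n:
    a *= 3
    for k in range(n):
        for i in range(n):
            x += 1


Per nesting level: O(log n) * O(n) * O(n) = O(n^2 log n)
Complexity: O(n^2 log n)


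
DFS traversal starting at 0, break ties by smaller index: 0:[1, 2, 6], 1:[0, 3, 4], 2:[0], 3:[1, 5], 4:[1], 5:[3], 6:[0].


DFS stack-based: start with [0]
Visit order: [0, 1, 3, 5, 4, 2, 6]


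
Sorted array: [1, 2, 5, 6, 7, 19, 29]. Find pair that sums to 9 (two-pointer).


Two pointers: lo=0, hi=6
Found pair: (2, 7) summing to 9


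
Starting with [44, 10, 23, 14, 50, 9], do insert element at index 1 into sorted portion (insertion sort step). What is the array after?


After one pass: [10, 44, 23, 14, 50, 9]


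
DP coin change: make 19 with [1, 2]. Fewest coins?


dp[0]=0; dp[i]=1+min(dp[i-c] for c in coins)
...dp[14]=7, dp[15]=8, dp[16]=8, dp[17]=9, dp[18]=9, dp[19]=10
Minimum coins for 19 = 10


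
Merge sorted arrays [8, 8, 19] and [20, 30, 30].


Compare heads, take smaller each step.
Merged: [8, 8, 19, 20, 30, 30]


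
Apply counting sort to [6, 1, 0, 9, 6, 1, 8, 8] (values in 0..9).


Count array: [1, 2, 0, 0, 0, 0, 2, 0, 2, 1]
Reconstruct: [0, 1, 1, 6, 6, 8, 8, 9]


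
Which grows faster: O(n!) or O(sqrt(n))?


sublinear grows slower than factorial
O(sqrt(n)) is asymptotically smaller; O(n!) grows faster


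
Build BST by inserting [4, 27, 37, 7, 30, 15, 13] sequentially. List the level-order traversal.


Root = 4; build tree by BST insertion.
Level-Order traversal: [4, 27, 7, 37, 15, 30, 13]


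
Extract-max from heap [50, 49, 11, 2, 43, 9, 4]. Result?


Max = 50
Replace root with last, heapify down
Resulting heap: [49, 43, 11, 2, 4, 9]


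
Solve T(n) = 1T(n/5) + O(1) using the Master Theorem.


a=1, b=5, c=0. log_5(1)=0 = c=0. Case 2: O(n^c log n) = O(log n)
Complexity: O(log n)


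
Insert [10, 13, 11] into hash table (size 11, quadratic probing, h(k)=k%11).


Insertions: 10->slot 10; 13->slot 2; 11->slot 0
Table: [11, None, 13, None, None, None, None, None, None, None, 10]


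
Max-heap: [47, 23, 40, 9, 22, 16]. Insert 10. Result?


Append 10: [47, 23, 40, 9, 22, 16, 10]
Bubble up: no swaps needed
Result: [47, 23, 40, 9, 22, 16, 10]


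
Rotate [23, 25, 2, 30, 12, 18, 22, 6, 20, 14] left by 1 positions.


Left rotate by 1: [25, 2, 30, 12, 18, 22, 6, 20, 14, 23]


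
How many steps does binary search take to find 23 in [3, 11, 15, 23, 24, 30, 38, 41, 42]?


Search for 23:
[0,8] mid=4 arr[4]=24
[0,3] mid=1 arr[1]=11
[2,3] mid=2 arr[2]=15
[3,3] mid=3 arr[3]=23
Total: 4 comparisons


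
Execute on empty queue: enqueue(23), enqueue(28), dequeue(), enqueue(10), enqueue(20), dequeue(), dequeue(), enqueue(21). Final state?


enqueue(23) -> [23]
enqueue(28) -> [23, 28]
dequeue() returns 23 -> [28]
enqueue(10) -> [28, 10]
enqueue(20) -> [28, 10, 20]
dequeue() returns 28 -> [10, 20]
dequeue() returns 10 -> [20]
enqueue(21) -> [20, 21]
Final queue (front to back): [20, 21]


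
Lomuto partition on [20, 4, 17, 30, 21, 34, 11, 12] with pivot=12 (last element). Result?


Elements <= 12 go left of pivot.
Result: [4, 11, 12, 30, 21, 34, 20, 17], pivot at index 2


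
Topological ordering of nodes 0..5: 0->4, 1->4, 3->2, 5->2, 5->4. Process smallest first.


Kahn's algorithm, process smallest node first
Order: [0, 1, 3, 5, 2, 4]


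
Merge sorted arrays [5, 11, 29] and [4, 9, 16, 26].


Compare heads, take smaller each step.
Merged: [4, 5, 9, 11, 16, 26, 29]


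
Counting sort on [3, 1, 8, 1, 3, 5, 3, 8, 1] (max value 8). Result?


Count array: [0, 3, 0, 3, 0, 1, 0, 0, 2]
Reconstruct: [1, 1, 1, 3, 3, 3, 5, 8, 8]


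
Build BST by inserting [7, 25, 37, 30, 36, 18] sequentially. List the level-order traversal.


Root = 7; build tree by BST insertion.
Level-Order traversal: [7, 25, 18, 37, 30, 36]


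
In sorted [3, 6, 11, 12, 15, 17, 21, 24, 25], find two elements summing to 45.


Two pointers: lo=0, hi=8
Found pair: (21, 24) summing to 45


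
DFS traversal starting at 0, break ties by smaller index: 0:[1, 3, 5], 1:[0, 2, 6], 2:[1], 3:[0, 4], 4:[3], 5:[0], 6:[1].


DFS stack-based: start with [0]
Visit order: [0, 1, 2, 6, 3, 4, 5]


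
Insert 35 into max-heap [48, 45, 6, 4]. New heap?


Append 35: [48, 45, 6, 4, 35]
Bubble up: no swaps needed
Result: [48, 45, 6, 4, 35]


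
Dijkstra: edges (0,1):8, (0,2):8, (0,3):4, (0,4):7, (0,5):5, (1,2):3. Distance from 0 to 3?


Dijkstra from 0:
Distances: {0: 0, 1: 8, 2: 8, 3: 4, 4: 7, 5: 5}
Shortest distance to 3 = 4, path = [0, 3]


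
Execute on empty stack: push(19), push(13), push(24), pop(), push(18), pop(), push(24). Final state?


push(19) -> [19]
push(13) -> [19, 13]
push(24) -> [19, 13, 24]
pop() returns 24 -> [19, 13]
push(18) -> [19, 13, 18]
pop() returns 18 -> [19, 13]
push(24) -> [19, 13, 24]
Final stack (bottom to top): [19, 13, 24]


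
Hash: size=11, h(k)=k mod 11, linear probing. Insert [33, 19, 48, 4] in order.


Insertions: 33->slot 0; 19->slot 8; 48->slot 4; 4->slot 5
Table: [33, None, None, None, 48, 4, None, None, 19, None, None]


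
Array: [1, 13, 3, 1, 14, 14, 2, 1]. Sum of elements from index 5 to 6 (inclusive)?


Prefix sums: [0, 1, 14, 17, 18, 32, 46, 48, 49]
Sum[5..6] = prefix[7] - prefix[5] = 48 - 32 = 16


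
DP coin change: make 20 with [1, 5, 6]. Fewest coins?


dp[0]=0; dp[i]=1+min(dp[i-c] for c in coins)
...dp[15]=3, dp[16]=3, dp[17]=3, dp[18]=3, dp[19]=4, dp[20]=4
Minimum coins for 20 = 4


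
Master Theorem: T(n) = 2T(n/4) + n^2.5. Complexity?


a=2, b=4, c=2.5. log_4(2)=0.5 < c=2.5. Case 3: O(n^c) = O(n^2.500)
Complexity: O(n^2.500)


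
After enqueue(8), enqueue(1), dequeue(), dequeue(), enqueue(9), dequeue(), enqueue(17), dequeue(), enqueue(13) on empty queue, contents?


enqueue(8) -> [8]
enqueue(1) -> [8, 1]
dequeue() returns 8 -> [1]
dequeue() returns 1 -> []
enqueue(9) -> [9]
dequeue() returns 9 -> []
enqueue(17) -> [17]
dequeue() returns 17 -> []
enqueue(13) -> [13]
Final queue (front to back): [13]


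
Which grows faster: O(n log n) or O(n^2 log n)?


linearithmic grows slower than n^2 log n
O(n log n) is asymptotically smaller; O(n^2 log n) grows faster


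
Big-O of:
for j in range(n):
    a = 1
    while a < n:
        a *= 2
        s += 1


Per nesting level: O(n) * O(log n) = O(n log n)
Complexity: O(n log n)


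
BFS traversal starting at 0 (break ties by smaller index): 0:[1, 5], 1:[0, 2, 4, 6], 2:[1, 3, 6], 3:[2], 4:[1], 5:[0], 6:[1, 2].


BFS queue: start with [0]
Visit order: [0, 1, 5, 2, 4, 6, 3]


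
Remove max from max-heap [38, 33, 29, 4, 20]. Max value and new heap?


Max = 38
Replace root with last, heapify down
Resulting heap: [33, 20, 29, 4]


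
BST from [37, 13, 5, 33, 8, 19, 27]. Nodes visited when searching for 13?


BST root = 37
Search for 13: compare at each node
Path: [37, 13]


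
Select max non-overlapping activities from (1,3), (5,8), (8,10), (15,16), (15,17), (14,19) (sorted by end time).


Greedy: pick earliest-ending, then skip overlaps.
Selected (4 activities): [(1, 3), (5, 8), (8, 10), (15, 16)]


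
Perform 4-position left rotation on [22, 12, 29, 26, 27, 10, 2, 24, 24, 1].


Left rotate by 4: [27, 10, 2, 24, 24, 1, 22, 12, 29, 26]


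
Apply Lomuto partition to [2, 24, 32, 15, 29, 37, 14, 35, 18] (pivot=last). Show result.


Elements <= 18 go left of pivot.
Result: [2, 15, 14, 18, 29, 37, 32, 35, 24], pivot at index 3


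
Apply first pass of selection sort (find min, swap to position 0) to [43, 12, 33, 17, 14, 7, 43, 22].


After one pass: [7, 12, 33, 17, 14, 43, 43, 22]


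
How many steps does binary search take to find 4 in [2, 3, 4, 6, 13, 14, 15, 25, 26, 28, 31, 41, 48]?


Search for 4:
[0,12] mid=6 arr[6]=15
[0,5] mid=2 arr[2]=4
Total: 2 comparisons


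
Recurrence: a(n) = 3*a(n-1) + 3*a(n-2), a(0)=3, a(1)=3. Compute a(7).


Build bottom-up:
...a(5)=918, a(6)=3483, a(7)=3*3483+3*918=13203


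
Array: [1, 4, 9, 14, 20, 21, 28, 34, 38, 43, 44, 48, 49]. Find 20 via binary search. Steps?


Search for 20:
[0,12] mid=6 arr[6]=28
[0,5] mid=2 arr[2]=9
[3,5] mid=4 arr[4]=20
Total: 3 comparisons


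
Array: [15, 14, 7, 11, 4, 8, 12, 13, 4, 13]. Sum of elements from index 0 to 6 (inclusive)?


Prefix sums: [0, 15, 29, 36, 47, 51, 59, 71, 84, 88, 101]
Sum[0..6] = prefix[7] - prefix[0] = 71 - 0 = 71


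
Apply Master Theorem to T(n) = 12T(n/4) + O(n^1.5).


a=12, b=4, c=1.5. log_4(12)=1.792 > c=1.5. Case 1: O(n^log_b(a)) = O(n^1.792)
Complexity: O(n^1.792)


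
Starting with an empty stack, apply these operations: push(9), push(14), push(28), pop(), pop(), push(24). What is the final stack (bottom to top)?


push(9) -> [9]
push(14) -> [9, 14]
push(28) -> [9, 14, 28]
pop() returns 28 -> [9, 14]
pop() returns 14 -> [9]
push(24) -> [9, 24]
Final stack (bottom to top): [9, 24]


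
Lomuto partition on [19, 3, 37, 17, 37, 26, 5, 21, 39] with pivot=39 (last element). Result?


Elements <= 39 go left of pivot.
Result: [19, 3, 37, 17, 37, 26, 5, 21, 39], pivot at index 8


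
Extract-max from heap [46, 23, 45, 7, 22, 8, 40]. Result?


Max = 46
Replace root with last, heapify down
Resulting heap: [45, 23, 40, 7, 22, 8]


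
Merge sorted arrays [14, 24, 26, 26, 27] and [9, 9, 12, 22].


Compare heads, take smaller each step.
Merged: [9, 9, 12, 14, 22, 24, 26, 26, 27]


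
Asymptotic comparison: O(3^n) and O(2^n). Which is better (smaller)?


exponential grows slower than exponential (base 3)
O(2^n) is asymptotically smaller; O(3^n) grows faster


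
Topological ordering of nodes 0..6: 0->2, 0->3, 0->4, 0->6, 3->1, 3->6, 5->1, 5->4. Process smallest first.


Kahn's algorithm, process smallest node first
Order: [0, 2, 3, 5, 1, 4, 6]


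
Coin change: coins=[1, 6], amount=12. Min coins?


dp[0]=0; dp[i]=1+min(dp[i-c] for c in coins)
...dp[7]=2, dp[8]=3, dp[9]=4, dp[10]=5, dp[11]=6, dp[12]=2
Minimum coins for 12 = 2


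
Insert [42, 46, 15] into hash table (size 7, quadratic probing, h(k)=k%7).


Insertions: 42->slot 0; 46->slot 4; 15->slot 1
Table: [42, 15, None, None, 46, None, None]


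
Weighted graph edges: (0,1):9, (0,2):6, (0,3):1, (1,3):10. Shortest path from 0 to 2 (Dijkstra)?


Dijkstra from 0:
Distances: {0: 0, 1: 9, 2: 6, 3: 1}
Shortest distance to 2 = 6, path = [0, 2]


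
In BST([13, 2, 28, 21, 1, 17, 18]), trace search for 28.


BST root = 13
Search for 28: compare at each node
Path: [13, 28]


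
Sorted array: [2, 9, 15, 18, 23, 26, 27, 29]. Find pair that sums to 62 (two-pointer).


Two pointers: lo=0, hi=7
No pair sums to 62


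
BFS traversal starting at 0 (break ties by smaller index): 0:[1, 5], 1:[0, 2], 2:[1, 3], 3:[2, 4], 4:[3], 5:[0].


BFS queue: start with [0]
Visit order: [0, 1, 5, 2, 3, 4]


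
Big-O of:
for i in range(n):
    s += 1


Per nesting level: O(n) = O(n)
Complexity: O(n)


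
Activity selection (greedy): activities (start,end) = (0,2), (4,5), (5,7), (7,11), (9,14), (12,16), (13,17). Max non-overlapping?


Greedy: pick earliest-ending, then skip overlaps.
Selected (5 activities): [(0, 2), (4, 5), (5, 7), (7, 11), (12, 16)]


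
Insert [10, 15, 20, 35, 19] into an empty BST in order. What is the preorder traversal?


Root = 10; build tree by BST insertion.
Preorder traversal: [10, 15, 20, 19, 35]


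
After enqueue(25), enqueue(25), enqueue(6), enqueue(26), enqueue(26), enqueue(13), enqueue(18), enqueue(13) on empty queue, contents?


enqueue(25) -> [25]
enqueue(25) -> [25, 25]
enqueue(6) -> [25, 25, 6]
enqueue(26) -> [25, 25, 6, 26]
enqueue(26) -> [25, 25, 6, 26, 26]
enqueue(13) -> [25, 25, 6, 26, 26, 13]
enqueue(18) -> [25, 25, 6, 26, 26, 13, 18]
enqueue(13) -> [25, 25, 6, 26, 26, 13, 18, 13]
Final queue (front to back): [25, 25, 6, 26, 26, 13, 18, 13]


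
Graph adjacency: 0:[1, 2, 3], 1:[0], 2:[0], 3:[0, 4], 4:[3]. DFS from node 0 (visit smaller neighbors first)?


DFS stack-based: start with [0]
Visit order: [0, 1, 2, 3, 4]


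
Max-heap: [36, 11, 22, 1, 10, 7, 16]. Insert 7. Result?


Append 7: [36, 11, 22, 1, 10, 7, 16, 7]
Bubble up: swap idx 7(7) with idx 3(1)
Result: [36, 11, 22, 7, 10, 7, 16, 1]


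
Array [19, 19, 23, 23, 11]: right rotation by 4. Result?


Right rotate by 4: [19, 23, 23, 11, 19]


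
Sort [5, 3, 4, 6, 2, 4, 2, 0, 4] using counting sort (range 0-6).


Count array: [1, 0, 2, 1, 3, 1, 1]
Reconstruct: [0, 2, 2, 3, 4, 4, 4, 5, 6]


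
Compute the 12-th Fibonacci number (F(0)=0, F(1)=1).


F(n)=F(n-1)+F(n-2)
...F(10)=55, F(11)=89, F(12)=144


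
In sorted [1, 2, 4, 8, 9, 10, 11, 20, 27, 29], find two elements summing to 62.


Two pointers: lo=0, hi=9
No pair sums to 62


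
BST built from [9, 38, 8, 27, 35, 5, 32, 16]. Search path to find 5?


BST root = 9
Search for 5: compare at each node
Path: [9, 8, 5]


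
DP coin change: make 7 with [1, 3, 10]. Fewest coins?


dp[0]=0; dp[i]=1+min(dp[i-c] for c in coins)
...dp[2]=2, dp[3]=1, dp[4]=2, dp[5]=3, dp[6]=2, dp[7]=3
Minimum coins for 7 = 3


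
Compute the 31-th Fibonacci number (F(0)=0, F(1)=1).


F(n)=F(n-1)+F(n-2)
...F(29)=514229, F(30)=832040, F(31)=1346269


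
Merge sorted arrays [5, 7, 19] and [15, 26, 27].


Compare heads, take smaller each step.
Merged: [5, 7, 15, 19, 26, 27]


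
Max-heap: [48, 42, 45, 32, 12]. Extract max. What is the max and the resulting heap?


Max = 48
Replace root with last, heapify down
Resulting heap: [45, 42, 12, 32]


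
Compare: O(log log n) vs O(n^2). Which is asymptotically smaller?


double-logarithmic grows slower than quadratic
O(log log n) is asymptotically smaller; O(n^2) grows faster


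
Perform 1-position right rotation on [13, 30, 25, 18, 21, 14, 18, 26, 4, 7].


Right rotate by 1: [7, 13, 30, 25, 18, 21, 14, 18, 26, 4]


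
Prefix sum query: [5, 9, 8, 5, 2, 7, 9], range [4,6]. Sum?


Prefix sums: [0, 5, 14, 22, 27, 29, 36, 45]
Sum[4..6] = prefix[7] - prefix[4] = 45 - 27 = 18


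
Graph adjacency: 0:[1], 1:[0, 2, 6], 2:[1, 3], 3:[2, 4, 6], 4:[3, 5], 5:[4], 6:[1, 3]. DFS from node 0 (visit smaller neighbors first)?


DFS stack-based: start with [0]
Visit order: [0, 1, 2, 3, 4, 5, 6]


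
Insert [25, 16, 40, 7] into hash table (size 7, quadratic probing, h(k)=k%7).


Insertions: 25->slot 4; 16->slot 2; 40->slot 5; 7->slot 0
Table: [7, None, 16, None, 25, 40, None]


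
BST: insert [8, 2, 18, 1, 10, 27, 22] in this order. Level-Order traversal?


Root = 8; build tree by BST insertion.
Level-Order traversal: [8, 2, 18, 1, 10, 27, 22]


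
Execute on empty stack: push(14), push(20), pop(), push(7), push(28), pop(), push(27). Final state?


push(14) -> [14]
push(20) -> [14, 20]
pop() returns 20 -> [14]
push(7) -> [14, 7]
push(28) -> [14, 7, 28]
pop() returns 28 -> [14, 7]
push(27) -> [14, 7, 27]
Final stack (bottom to top): [14, 7, 27]


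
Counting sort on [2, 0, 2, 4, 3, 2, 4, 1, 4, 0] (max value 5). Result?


Count array: [2, 1, 3, 1, 3, 0]
Reconstruct: [0, 0, 1, 2, 2, 2, 3, 4, 4, 4]


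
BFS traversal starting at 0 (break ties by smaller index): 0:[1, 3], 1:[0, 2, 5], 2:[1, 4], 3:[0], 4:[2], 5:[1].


BFS queue: start with [0]
Visit order: [0, 1, 3, 2, 5, 4]


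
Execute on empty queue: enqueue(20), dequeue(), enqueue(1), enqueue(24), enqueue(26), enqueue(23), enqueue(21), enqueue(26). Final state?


enqueue(20) -> [20]
dequeue() returns 20 -> []
enqueue(1) -> [1]
enqueue(24) -> [1, 24]
enqueue(26) -> [1, 24, 26]
enqueue(23) -> [1, 24, 26, 23]
enqueue(21) -> [1, 24, 26, 23, 21]
enqueue(26) -> [1, 24, 26, 23, 21, 26]
Final queue (front to back): [1, 24, 26, 23, 21, 26]


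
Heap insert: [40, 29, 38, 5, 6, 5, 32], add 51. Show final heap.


Append 51: [40, 29, 38, 5, 6, 5, 32, 51]
Bubble up: swap idx 7(51) with idx 3(5); swap idx 3(51) with idx 1(29); swap idx 1(51) with idx 0(40)
Result: [51, 40, 38, 29, 6, 5, 32, 5]


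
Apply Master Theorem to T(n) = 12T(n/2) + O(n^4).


a=12, b=2, c=4. log_2(12)=3.585 < c=4. Case 3: O(n^c) = O(n^4)
Complexity: O(n^4)


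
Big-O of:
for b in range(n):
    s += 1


Per nesting level: O(n) = O(n)
Complexity: O(n)


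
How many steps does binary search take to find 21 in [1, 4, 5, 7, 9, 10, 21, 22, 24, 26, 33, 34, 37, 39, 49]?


Search for 21:
[0,14] mid=7 arr[7]=22
[0,6] mid=3 arr[3]=7
[4,6] mid=5 arr[5]=10
[6,6] mid=6 arr[6]=21
Total: 4 comparisons


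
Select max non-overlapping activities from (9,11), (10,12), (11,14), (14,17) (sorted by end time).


Greedy: pick earliest-ending, then skip overlaps.
Selected (3 activities): [(9, 11), (11, 14), (14, 17)]


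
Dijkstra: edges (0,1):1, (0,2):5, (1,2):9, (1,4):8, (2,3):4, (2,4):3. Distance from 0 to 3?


Dijkstra from 0:
Distances: {0: 0, 1: 1, 2: 5, 3: 9, 4: 8}
Shortest distance to 3 = 9, path = [0, 2, 3]


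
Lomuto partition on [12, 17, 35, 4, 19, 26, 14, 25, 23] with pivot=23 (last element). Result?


Elements <= 23 go left of pivot.
Result: [12, 17, 4, 19, 14, 23, 35, 25, 26], pivot at index 5


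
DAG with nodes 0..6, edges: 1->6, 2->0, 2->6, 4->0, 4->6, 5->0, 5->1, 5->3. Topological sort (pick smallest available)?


Kahn's algorithm, process smallest node first
Order: [2, 4, 5, 0, 1, 3, 6]


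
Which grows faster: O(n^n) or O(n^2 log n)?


n^2 log n grows slower than n^n
O(n^2 log n) is asymptotically smaller; O(n^n) grows faster


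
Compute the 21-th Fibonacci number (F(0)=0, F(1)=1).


F(n)=F(n-1)+F(n-2)
...F(19)=4181, F(20)=6765, F(21)=10946


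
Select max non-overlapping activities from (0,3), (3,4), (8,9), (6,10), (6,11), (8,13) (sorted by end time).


Greedy: pick earliest-ending, then skip overlaps.
Selected (3 activities): [(0, 3), (3, 4), (8, 9)]


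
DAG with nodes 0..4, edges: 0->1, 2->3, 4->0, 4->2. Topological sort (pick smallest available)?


Kahn's algorithm, process smallest node first
Order: [4, 0, 1, 2, 3]


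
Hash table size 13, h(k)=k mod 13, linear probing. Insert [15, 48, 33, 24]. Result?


Insertions: 15->slot 2; 48->slot 9; 33->slot 7; 24->slot 11
Table: [None, None, 15, None, None, None, None, 33, None, 48, None, 24, None]


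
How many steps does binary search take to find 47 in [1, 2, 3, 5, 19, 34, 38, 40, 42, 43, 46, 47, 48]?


Search for 47:
[0,12] mid=6 arr[6]=38
[7,12] mid=9 arr[9]=43
[10,12] mid=11 arr[11]=47
Total: 3 comparisons


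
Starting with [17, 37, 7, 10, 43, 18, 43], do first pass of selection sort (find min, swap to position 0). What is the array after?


After one pass: [7, 37, 17, 10, 43, 18, 43]


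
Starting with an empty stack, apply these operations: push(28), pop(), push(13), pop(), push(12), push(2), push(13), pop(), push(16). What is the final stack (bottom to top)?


push(28) -> [28]
pop() returns 28 -> []
push(13) -> [13]
pop() returns 13 -> []
push(12) -> [12]
push(2) -> [12, 2]
push(13) -> [12, 2, 13]
pop() returns 13 -> [12, 2]
push(16) -> [12, 2, 16]
Final stack (bottom to top): [12, 2, 16]


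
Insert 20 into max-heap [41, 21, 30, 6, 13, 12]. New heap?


Append 20: [41, 21, 30, 6, 13, 12, 20]
Bubble up: no swaps needed
Result: [41, 21, 30, 6, 13, 12, 20]


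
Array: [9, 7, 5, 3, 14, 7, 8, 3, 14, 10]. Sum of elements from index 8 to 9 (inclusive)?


Prefix sums: [0, 9, 16, 21, 24, 38, 45, 53, 56, 70, 80]
Sum[8..9] = prefix[10] - prefix[8] = 80 - 56 = 24


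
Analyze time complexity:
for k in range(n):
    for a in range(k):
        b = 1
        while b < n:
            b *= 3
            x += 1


Per nesting level: O(n) * O(n) [triangular over k] * O(log n) = O(n^2 log n)
Complexity: O(n^2 log n)


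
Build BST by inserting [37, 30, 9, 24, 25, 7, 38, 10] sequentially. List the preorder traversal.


Root = 37; build tree by BST insertion.
Preorder traversal: [37, 30, 9, 7, 24, 10, 25, 38]


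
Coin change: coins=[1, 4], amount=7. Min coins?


dp[0]=0; dp[i]=1+min(dp[i-c] for c in coins)
...dp[2]=2, dp[3]=3, dp[4]=1, dp[5]=2, dp[6]=3, dp[7]=4
Minimum coins for 7 = 4


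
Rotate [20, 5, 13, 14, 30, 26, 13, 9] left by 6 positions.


Left rotate by 6: [13, 9, 20, 5, 13, 14, 30, 26]


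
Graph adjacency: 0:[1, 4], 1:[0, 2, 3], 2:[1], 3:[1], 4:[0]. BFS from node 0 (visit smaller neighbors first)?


BFS queue: start with [0]
Visit order: [0, 1, 4, 2, 3]


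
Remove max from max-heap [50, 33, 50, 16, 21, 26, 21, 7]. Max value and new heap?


Max = 50
Replace root with last, heapify down
Resulting heap: [50, 33, 26, 16, 21, 7, 21]


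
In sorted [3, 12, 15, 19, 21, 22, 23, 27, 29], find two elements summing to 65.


Two pointers: lo=0, hi=8
No pair sums to 65


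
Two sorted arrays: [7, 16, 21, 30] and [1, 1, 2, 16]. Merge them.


Compare heads, take smaller each step.
Merged: [1, 1, 2, 7, 16, 16, 21, 30]


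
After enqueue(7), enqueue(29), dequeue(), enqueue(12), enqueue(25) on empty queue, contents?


enqueue(7) -> [7]
enqueue(29) -> [7, 29]
dequeue() returns 7 -> [29]
enqueue(12) -> [29, 12]
enqueue(25) -> [29, 12, 25]
Final queue (front to back): [29, 12, 25]


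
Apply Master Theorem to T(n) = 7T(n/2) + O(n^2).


a=7, b=2, c=2. log_2(7)=2.807 > c=2. Case 1: O(n^log_b(a)) = O(n^2.807)
Complexity: O(n^2.807)


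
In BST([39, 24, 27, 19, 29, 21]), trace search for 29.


BST root = 39
Search for 29: compare at each node
Path: [39, 24, 27, 29]


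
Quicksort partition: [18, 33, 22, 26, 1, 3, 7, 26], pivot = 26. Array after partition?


Elements <= 26 go left of pivot.
Result: [18, 22, 26, 1, 3, 7, 26, 33], pivot at index 6


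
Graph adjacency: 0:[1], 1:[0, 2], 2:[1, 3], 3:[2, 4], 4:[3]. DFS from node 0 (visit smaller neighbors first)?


DFS stack-based: start with [0]
Visit order: [0, 1, 2, 3, 4]


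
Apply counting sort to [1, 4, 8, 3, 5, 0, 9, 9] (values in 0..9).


Count array: [1, 1, 0, 1, 1, 1, 0, 0, 1, 2]
Reconstruct: [0, 1, 3, 4, 5, 8, 9, 9]


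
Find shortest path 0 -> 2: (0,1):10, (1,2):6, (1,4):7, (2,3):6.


Dijkstra from 0:
Distances: {0: 0, 1: 10, 2: 16, 3: 22, 4: 17}
Shortest distance to 2 = 16, path = [0, 1, 2]


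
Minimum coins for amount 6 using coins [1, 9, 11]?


dp[0]=0; dp[i]=1+min(dp[i-c] for c in coins)
...dp[1]=1, dp[2]=2, dp[3]=3, dp[4]=4, dp[5]=5, dp[6]=6
Minimum coins for 6 = 6


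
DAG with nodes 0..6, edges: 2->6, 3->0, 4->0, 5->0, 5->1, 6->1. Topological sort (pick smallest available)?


Kahn's algorithm, process smallest node first
Order: [2, 3, 4, 5, 0, 6, 1]


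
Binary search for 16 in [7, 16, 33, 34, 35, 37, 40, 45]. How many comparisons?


Search for 16:
[0,7] mid=3 arr[3]=34
[0,2] mid=1 arr[1]=16
Total: 2 comparisons


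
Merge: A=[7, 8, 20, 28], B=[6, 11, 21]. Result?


Compare heads, take smaller each step.
Merged: [6, 7, 8, 11, 20, 21, 28]


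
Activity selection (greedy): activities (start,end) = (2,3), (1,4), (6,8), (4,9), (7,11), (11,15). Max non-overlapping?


Greedy: pick earliest-ending, then skip overlaps.
Selected (3 activities): [(2, 3), (6, 8), (11, 15)]


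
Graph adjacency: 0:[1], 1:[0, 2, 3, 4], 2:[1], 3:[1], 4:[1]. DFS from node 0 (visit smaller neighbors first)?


DFS stack-based: start with [0]
Visit order: [0, 1, 2, 3, 4]


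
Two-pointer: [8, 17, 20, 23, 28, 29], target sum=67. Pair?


Two pointers: lo=0, hi=5
No pair sums to 67


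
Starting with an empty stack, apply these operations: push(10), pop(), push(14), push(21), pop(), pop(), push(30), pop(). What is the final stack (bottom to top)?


push(10) -> [10]
pop() returns 10 -> []
push(14) -> [14]
push(21) -> [14, 21]
pop() returns 21 -> [14]
pop() returns 14 -> []
push(30) -> [30]
pop() returns 30 -> []
Final stack (bottom to top): []


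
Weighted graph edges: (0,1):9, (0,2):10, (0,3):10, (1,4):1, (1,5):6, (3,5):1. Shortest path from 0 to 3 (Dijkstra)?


Dijkstra from 0:
Distances: {0: 0, 1: 9, 2: 10, 3: 10, 4: 10, 5: 11}
Shortest distance to 3 = 10, path = [0, 3]


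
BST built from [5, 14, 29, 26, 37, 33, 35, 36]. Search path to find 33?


BST root = 5
Search for 33: compare at each node
Path: [5, 14, 29, 37, 33]


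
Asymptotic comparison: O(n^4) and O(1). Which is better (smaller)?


constant grows slower than quartic
O(1) is asymptotically smaller; O(n^4) grows faster


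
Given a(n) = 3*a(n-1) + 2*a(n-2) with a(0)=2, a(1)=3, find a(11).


Build bottom-up:
...a(9)=92205, a(10)=328393, a(11)=3*328393+2*92205=1169589


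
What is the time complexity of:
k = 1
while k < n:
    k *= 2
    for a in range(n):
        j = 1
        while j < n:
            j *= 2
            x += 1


Per nesting level: O(log n) * O(n) * O(log n) = O(n (log n)^2)
Complexity: O(n (log n)^2)


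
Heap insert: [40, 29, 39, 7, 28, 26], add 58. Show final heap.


Append 58: [40, 29, 39, 7, 28, 26, 58]
Bubble up: swap idx 6(58) with idx 2(39); swap idx 2(58) with idx 0(40)
Result: [58, 29, 40, 7, 28, 26, 39]


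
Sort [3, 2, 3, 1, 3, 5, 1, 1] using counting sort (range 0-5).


Count array: [0, 3, 1, 3, 0, 1]
Reconstruct: [1, 1, 1, 2, 3, 3, 3, 5]


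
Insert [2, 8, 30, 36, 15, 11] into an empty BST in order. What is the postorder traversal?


Root = 2; build tree by BST insertion.
Postorder traversal: [11, 15, 36, 30, 8, 2]


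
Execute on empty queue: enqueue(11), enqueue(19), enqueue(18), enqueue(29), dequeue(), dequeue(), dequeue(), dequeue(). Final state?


enqueue(11) -> [11]
enqueue(19) -> [11, 19]
enqueue(18) -> [11, 19, 18]
enqueue(29) -> [11, 19, 18, 29]
dequeue() returns 11 -> [19, 18, 29]
dequeue() returns 19 -> [18, 29]
dequeue() returns 18 -> [29]
dequeue() returns 29 -> []
Final queue (front to back): []


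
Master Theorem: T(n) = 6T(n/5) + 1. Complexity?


a=6, b=5, c=0. log_5(6)=1.113 > c=0. Case 1: O(n^log_b(a)) = O(n^1.113)
Complexity: O(n^1.113)


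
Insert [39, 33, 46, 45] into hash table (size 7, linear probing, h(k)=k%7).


Insertions: 39->slot 4; 33->slot 5; 46->slot 6; 45->slot 3
Table: [None, None, None, 45, 39, 33, 46]


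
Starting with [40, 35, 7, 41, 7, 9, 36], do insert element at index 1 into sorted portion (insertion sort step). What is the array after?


After one pass: [35, 40, 7, 41, 7, 9, 36]


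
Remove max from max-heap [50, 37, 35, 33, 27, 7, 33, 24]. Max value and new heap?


Max = 50
Replace root with last, heapify down
Resulting heap: [37, 33, 35, 24, 27, 7, 33]


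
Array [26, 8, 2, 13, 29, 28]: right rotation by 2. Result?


Right rotate by 2: [29, 28, 26, 8, 2, 13]


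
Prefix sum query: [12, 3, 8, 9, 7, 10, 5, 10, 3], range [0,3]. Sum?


Prefix sums: [0, 12, 15, 23, 32, 39, 49, 54, 64, 67]
Sum[0..3] = prefix[4] - prefix[0] = 32 - 0 = 32


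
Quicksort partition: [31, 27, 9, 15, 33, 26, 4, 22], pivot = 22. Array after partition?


Elements <= 22 go left of pivot.
Result: [9, 15, 4, 22, 33, 26, 31, 27], pivot at index 3


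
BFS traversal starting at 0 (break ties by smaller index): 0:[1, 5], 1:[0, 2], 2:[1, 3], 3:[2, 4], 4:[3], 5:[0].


BFS queue: start with [0]
Visit order: [0, 1, 5, 2, 3, 4]


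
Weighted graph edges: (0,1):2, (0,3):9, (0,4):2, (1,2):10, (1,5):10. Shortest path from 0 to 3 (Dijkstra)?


Dijkstra from 0:
Distances: {0: 0, 1: 2, 2: 12, 3: 9, 4: 2, 5: 12}
Shortest distance to 3 = 9, path = [0, 3]


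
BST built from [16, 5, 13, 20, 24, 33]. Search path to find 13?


BST root = 16
Search for 13: compare at each node
Path: [16, 5, 13]


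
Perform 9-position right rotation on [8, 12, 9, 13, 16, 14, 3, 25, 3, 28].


Right rotate by 9: [12, 9, 13, 16, 14, 3, 25, 3, 28, 8]


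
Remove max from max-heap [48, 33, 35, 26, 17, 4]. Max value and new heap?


Max = 48
Replace root with last, heapify down
Resulting heap: [35, 33, 4, 26, 17]


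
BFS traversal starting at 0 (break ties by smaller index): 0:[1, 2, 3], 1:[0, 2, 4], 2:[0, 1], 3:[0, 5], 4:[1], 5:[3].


BFS queue: start with [0]
Visit order: [0, 1, 2, 3, 4, 5]


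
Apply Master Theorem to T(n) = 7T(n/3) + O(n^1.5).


a=7, b=3, c=1.5. log_3(7)=1.771 > c=1.5. Case 1: O(n^log_b(a)) = O(n^1.771)
Complexity: O(n^1.771)


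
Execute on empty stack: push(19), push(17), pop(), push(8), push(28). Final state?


push(19) -> [19]
push(17) -> [19, 17]
pop() returns 17 -> [19]
push(8) -> [19, 8]
push(28) -> [19, 8, 28]
Final stack (bottom to top): [19, 8, 28]


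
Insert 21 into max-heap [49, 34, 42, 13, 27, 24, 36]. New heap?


Append 21: [49, 34, 42, 13, 27, 24, 36, 21]
Bubble up: swap idx 7(21) with idx 3(13)
Result: [49, 34, 42, 21, 27, 24, 36, 13]


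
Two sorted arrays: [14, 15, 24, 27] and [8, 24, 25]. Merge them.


Compare heads, take smaller each step.
Merged: [8, 14, 15, 24, 24, 25, 27]


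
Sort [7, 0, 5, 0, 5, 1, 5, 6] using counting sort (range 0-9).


Count array: [2, 1, 0, 0, 0, 3, 1, 1, 0, 0]
Reconstruct: [0, 0, 1, 5, 5, 5, 6, 7]


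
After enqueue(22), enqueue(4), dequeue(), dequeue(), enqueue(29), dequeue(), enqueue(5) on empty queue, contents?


enqueue(22) -> [22]
enqueue(4) -> [22, 4]
dequeue() returns 22 -> [4]
dequeue() returns 4 -> []
enqueue(29) -> [29]
dequeue() returns 29 -> []
enqueue(5) -> [5]
Final queue (front to back): [5]


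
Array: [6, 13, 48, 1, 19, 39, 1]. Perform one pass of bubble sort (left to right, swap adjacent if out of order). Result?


After one pass: [6, 13, 1, 19, 39, 1, 48]


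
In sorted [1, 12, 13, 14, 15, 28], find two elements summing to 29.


Two pointers: lo=0, hi=5
Found pair: (1, 28) summing to 29


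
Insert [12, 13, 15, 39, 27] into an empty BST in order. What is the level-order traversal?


Root = 12; build tree by BST insertion.
Level-Order traversal: [12, 13, 15, 39, 27]


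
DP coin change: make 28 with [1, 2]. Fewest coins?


dp[0]=0; dp[i]=1+min(dp[i-c] for c in coins)
...dp[23]=12, dp[24]=12, dp[25]=13, dp[26]=13, dp[27]=14, dp[28]=14
Minimum coins for 28 = 14


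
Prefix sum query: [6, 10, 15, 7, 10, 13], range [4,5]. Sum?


Prefix sums: [0, 6, 16, 31, 38, 48, 61]
Sum[4..5] = prefix[6] - prefix[4] = 61 - 38 = 23


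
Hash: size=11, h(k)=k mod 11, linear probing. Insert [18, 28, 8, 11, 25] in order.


Insertions: 18->slot 7; 28->slot 6; 8->slot 8; 11->slot 0; 25->slot 3
Table: [11, None, None, 25, None, None, 28, 18, 8, None, None]


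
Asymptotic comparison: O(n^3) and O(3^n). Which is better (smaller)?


cubic grows slower than exponential (base 3)
O(n^3) is asymptotically smaller; O(3^n) grows faster


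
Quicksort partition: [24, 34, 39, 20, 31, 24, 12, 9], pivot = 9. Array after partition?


Elements <= 9 go left of pivot.
Result: [9, 34, 39, 20, 31, 24, 12, 24], pivot at index 0


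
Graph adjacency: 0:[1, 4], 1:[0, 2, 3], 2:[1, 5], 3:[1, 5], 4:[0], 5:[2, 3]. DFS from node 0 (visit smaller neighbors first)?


DFS stack-based: start with [0]
Visit order: [0, 1, 2, 5, 3, 4]


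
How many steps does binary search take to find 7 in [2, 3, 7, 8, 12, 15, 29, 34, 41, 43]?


Search for 7:
[0,9] mid=4 arr[4]=12
[0,3] mid=1 arr[1]=3
[2,3] mid=2 arr[2]=7
Total: 3 comparisons


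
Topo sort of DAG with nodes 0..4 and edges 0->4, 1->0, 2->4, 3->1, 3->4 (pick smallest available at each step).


Kahn's algorithm, process smallest node first
Order: [2, 3, 1, 0, 4]


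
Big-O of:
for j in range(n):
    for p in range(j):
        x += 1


Per nesting level: O(n) * O(n) [triangular over j] = O(n^2)
Complexity: O(n^2)


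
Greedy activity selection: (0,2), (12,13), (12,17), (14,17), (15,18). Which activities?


Greedy: pick earliest-ending, then skip overlaps.
Selected (3 activities): [(0, 2), (12, 13), (14, 17)]


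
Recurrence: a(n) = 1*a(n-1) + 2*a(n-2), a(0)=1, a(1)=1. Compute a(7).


Build bottom-up:
...a(5)=21, a(6)=43, a(7)=1*43+2*21=85


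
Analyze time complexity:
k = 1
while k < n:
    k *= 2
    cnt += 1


Per nesting level: O(log n) = O(log n)
Complexity: O(log n)


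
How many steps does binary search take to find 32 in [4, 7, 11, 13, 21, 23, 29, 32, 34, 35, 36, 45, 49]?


Search for 32:
[0,12] mid=6 arr[6]=29
[7,12] mid=9 arr[9]=35
[7,8] mid=7 arr[7]=32
Total: 3 comparisons


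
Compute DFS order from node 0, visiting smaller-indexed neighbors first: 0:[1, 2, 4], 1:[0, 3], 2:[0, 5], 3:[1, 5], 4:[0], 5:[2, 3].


DFS stack-based: start with [0]
Visit order: [0, 1, 3, 5, 2, 4]


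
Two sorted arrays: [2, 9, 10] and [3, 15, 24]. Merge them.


Compare heads, take smaller each step.
Merged: [2, 3, 9, 10, 15, 24]


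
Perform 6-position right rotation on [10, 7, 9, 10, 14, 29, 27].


Right rotate by 6: [7, 9, 10, 14, 29, 27, 10]


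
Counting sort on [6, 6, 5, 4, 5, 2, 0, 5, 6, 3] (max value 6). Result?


Count array: [1, 0, 1, 1, 1, 3, 3]
Reconstruct: [0, 2, 3, 4, 5, 5, 5, 6, 6, 6]


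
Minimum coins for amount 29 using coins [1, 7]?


dp[0]=0; dp[i]=1+min(dp[i-c] for c in coins)
...dp[24]=6, dp[25]=7, dp[26]=8, dp[27]=9, dp[28]=4, dp[29]=5
Minimum coins for 29 = 5


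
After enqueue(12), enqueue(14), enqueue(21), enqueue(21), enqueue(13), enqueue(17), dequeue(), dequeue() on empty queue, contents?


enqueue(12) -> [12]
enqueue(14) -> [12, 14]
enqueue(21) -> [12, 14, 21]
enqueue(21) -> [12, 14, 21, 21]
enqueue(13) -> [12, 14, 21, 21, 13]
enqueue(17) -> [12, 14, 21, 21, 13, 17]
dequeue() returns 12 -> [14, 21, 21, 13, 17]
dequeue() returns 14 -> [21, 21, 13, 17]
Final queue (front to back): [21, 21, 13, 17]


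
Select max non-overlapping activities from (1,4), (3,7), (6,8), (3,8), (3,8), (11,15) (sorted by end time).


Greedy: pick earliest-ending, then skip overlaps.
Selected (3 activities): [(1, 4), (6, 8), (11, 15)]


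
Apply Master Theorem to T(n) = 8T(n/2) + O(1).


a=8, b=2, c=0. log_2(8)=3 > c=0. Case 1: O(n^log_b(a)) = O(n^3)
Complexity: O(n^3)


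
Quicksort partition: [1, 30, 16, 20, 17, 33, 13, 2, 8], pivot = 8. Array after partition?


Elements <= 8 go left of pivot.
Result: [1, 2, 8, 20, 17, 33, 13, 30, 16], pivot at index 2


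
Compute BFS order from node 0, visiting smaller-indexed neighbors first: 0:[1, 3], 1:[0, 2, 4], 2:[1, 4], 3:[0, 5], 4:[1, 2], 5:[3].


BFS queue: start with [0]
Visit order: [0, 1, 3, 2, 4, 5]


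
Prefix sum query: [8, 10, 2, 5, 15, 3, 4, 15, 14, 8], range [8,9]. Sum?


Prefix sums: [0, 8, 18, 20, 25, 40, 43, 47, 62, 76, 84]
Sum[8..9] = prefix[10] - prefix[8] = 84 - 62 = 22


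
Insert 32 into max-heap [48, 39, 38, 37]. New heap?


Append 32: [48, 39, 38, 37, 32]
Bubble up: no swaps needed
Result: [48, 39, 38, 37, 32]


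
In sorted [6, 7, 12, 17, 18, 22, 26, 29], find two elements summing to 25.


Two pointers: lo=0, hi=7
Found pair: (7, 18) summing to 25


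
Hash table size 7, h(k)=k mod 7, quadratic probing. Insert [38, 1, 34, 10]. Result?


Insertions: 38->slot 3; 1->slot 1; 34->slot 6; 10->slot 4
Table: [None, 1, None, 38, 10, None, 34]


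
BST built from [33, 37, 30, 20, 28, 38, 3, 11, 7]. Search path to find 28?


BST root = 33
Search for 28: compare at each node
Path: [33, 30, 20, 28]


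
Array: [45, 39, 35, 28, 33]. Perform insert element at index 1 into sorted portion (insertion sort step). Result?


After one pass: [39, 45, 35, 28, 33]


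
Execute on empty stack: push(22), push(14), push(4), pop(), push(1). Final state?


push(22) -> [22]
push(14) -> [22, 14]
push(4) -> [22, 14, 4]
pop() returns 4 -> [22, 14]
push(1) -> [22, 14, 1]
Final stack (bottom to top): [22, 14, 1]


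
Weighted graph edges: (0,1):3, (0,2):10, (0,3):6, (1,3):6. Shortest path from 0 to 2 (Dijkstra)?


Dijkstra from 0:
Distances: {0: 0, 1: 3, 2: 10, 3: 6}
Shortest distance to 2 = 10, path = [0, 2]


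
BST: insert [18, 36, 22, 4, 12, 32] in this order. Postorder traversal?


Root = 18; build tree by BST insertion.
Postorder traversal: [12, 4, 32, 22, 36, 18]


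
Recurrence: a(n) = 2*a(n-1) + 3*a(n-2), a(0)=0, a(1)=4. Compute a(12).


Build bottom-up:
...a(10)=59048, a(11)=177148, a(12)=2*177148+3*59048=531440
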